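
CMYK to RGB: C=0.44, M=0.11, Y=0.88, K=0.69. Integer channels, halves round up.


R = 255 × (1-C) × (1-K) = 255 × 0.56 × 0.31 = 44.268 → 44
G = 255 × (1-M) × (1-K) = 255 × 0.89 × 0.31 = 70.3545 → 70
B = 255 × (1-Y) × (1-K) = 255 × 0.12 × 0.31 = 9.486 → 9
= RGB(44, 70, 9)


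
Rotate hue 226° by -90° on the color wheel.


New hue = (H + rotation) mod 360
New hue = (226 -90) mod 360
= 136 mod 360
= 136°


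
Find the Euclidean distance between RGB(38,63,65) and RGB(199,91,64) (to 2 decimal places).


d = √[(R₁-R₂)² + (G₁-G₂)² + (B₁-B₂)²]
d = √[(38-199)² + (63-91)² + (65-64)²]
d = √[25921 + 784 + 1]
d = √26706
d ≈ 163.42


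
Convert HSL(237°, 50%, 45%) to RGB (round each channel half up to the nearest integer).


H=237°, S=0.50, L=0.45
C = (1-|2L-1|)×S = (1-|-0.10|)×0.50 = 0.45
H' = H/60 = 237/60 ≈ 3.9500; X = C×(1-|H' mod 2 - 1|) = 0.0225
m = L - C/2 = 0.45 - 0.225 = 0.225
Sector ⌊H'⌋ = 3 → (R',G',B') = (0.0, 0.0225, 0.45)
RGB = ((R'+m)×255, (G'+m)×255, (B'+m)×255) = (57.375, 63.1125, 172.125)
Round half up → RGB(57, 63, 172)


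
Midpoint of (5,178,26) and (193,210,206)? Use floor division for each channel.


Midpoint: each channel = ⌊(C₁+C₂)/2⌋
R: ⌊(5+193)/2⌋ = 99
G: ⌊(178+210)/2⌋ = 194
B: ⌊(26+206)/2⌋ = 116
= RGB(99, 194, 116)


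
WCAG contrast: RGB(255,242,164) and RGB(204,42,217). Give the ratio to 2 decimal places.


Linearize each sRGB channel c=v/255: c/12.92 if c ≤ 0.04045 else ((c+0.055)/1.055)^2.4
L = 0.2126×R_lin + 0.7152×G_lin + 0.0722×B_lin
Color 1 (255,242,164):
  R=255: 255/255≈1.0000 > 0.04045 → ((1.0000+0.055)/1.055)^2.4 ≈ 1.00000
  G=242: 242/255≈0.9490 > 0.04045 → ((0.9490+0.055)/1.055)^2.4 ≈ 0.88792
  B=164: 164/255≈0.6431 > 0.04045 → ((0.6431+0.055)/1.055)^2.4 ≈ 0.37124
  L1 = 0.2126×1.00000 + 0.7152×0.88792 + 0.0722×0.37124 ≈ 0.87445
Color 2 (204,42,217):
  R=204: 204/255≈0.8000 > 0.04045 → ((0.8000+0.055)/1.055)^2.4 ≈ 0.60383
  G=42: 42/255≈0.1647 > 0.04045 → ((0.1647+0.055)/1.055)^2.4 ≈ 0.02315
  B=217: 217/255≈0.8510 > 0.04045 → ((0.8510+0.055)/1.055)^2.4 ≈ 0.69387
  L2 = 0.2126×0.60383 + 0.7152×0.02315 + 0.0722×0.69387 ≈ 0.19503
Lighter = 0.87445, Darker = 0.19503
Ratio = (L_lighter + 0.05) / (L_darker + 0.05)
Ratio = (0.87445 + 0.05) / (0.19503 + 0.05) = 0.92445 / 0.24503 ≈ 3.7728
Ratio ≈ 3.77:1


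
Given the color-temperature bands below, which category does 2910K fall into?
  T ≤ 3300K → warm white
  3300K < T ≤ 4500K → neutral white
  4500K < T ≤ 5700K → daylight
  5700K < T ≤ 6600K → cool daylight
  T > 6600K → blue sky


Temperature: 2910K
2910K ≤ 3300K → warm white
Classification: warm white


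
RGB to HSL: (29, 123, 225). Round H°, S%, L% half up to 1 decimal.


Normalize: R'=29/255≈0.1137, G'=123/255≈0.4824, B'=225/255≈0.8824
Max=225/255, Min=29/255, Δ=Max-Min=196/255
L = (Max+Min)/2 = (225+29)/510 = 254/510 = 0.49803… → L = 49.8%
L ≤ 0.5 → S = Δ/(Max+Min) = 196/(225+29) = 196/254 = 0.77165… → S = 77.2%
(the 1/255 factors cancel in S and H, so raw channel differences can be used)
Max is B' → H = 60 × ((R-G)/Δ + 4) = 60 × ((29-123)/196 + 4)
  -94/196 + 4 = -0.4795… + 4 = 3.5204…
  H = 60 × 3.5204… = 211.224…° → H = 211.2°
= HSL(211.2°, 77.2%, 49.8%)


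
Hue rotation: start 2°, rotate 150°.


New hue = (H + rotation) mod 360
New hue = (2 + 150) mod 360
= 152 mod 360
= 152°


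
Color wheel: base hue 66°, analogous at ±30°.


Base hue: 66°
Left analog: (66 - 30) mod 360 = 36°
Right analog: (66 + 30) mod 360 = 96°
Analogous hues = 36° and 96°


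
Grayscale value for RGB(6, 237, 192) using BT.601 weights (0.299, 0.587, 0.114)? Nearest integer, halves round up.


Gray = 0.299×R + 0.587×G + 0.114×B
Gray = 0.299×6 + 0.587×237 + 0.114×192
Gray = 1.794 + 139.119 + 21.888
Gray = 162.801 → round half up → 163
Gray = 163


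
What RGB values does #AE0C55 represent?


AE → 174 (R)
0C → 12 (G)
55 → 85 (B)
= RGB(174, 12, 85)


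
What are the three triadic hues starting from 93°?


Triadic: equally spaced at 120° intervals
H1 = 93°
H2 = (93 + 120) mod 360 = 213°
H3 = (93 + 240) mod 360 = 333°
Triadic = 93°, 213°, 333°


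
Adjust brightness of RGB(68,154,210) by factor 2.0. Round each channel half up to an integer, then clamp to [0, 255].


Multiply each channel by 2.0, round half up, clamp to [0, 255]
R: 68×2.0 = 136
G: 154×2.0 = 308 → clamp → 255
B: 210×2.0 = 420 → clamp → 255
= RGB(136, 255, 255)


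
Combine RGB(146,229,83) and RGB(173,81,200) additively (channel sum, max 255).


Additive: each channel = min(255, C₁+C₂)
R: 146+173 = 319 → 255
G: 229+81 = 310 → 255
B: 83+200 = 283 → 255
= RGB(255, 255, 255)


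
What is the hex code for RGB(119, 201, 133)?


R = 119 → 77 (hex)
G = 201 → C9 (hex)
B = 133 → 85 (hex)
Hex = #77C985


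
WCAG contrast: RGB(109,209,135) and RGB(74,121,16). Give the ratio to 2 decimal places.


Linearize each sRGB channel c=v/255: c/12.92 if c ≤ 0.04045 else ((c+0.055)/1.055)^2.4
L = 0.2126×R_lin + 0.7152×G_lin + 0.0722×B_lin
Color 1 (109,209,135):
  R=109: 109/255≈0.4275 > 0.04045 → ((0.4275+0.055)/1.055)^2.4 ≈ 0.15293
  G=209: 209/255≈0.8196 > 0.04045 → ((0.8196+0.055)/1.055)^2.4 ≈ 0.63760
  B=135: 135/255≈0.5294 > 0.04045 → ((0.5294+0.055)/1.055)^2.4 ≈ 0.24228
  L1 = 0.2126×0.15293 + 0.7152×0.63760 + 0.0722×0.24228 ≈ 0.50601
Color 2 (74,121,16):
  R=74: 74/255≈0.2902 > 0.04045 → ((0.2902+0.055)/1.055)^2.4 ≈ 0.06848
  G=121: 121/255≈0.4745 > 0.04045 → ((0.4745+0.055)/1.055)^2.4 ≈ 0.19120
  B=16: 16/255≈0.0627 > 0.04045 → ((0.0627+0.055)/1.055)^2.4 ≈ 0.00518
  L2 = 0.2126×0.06848 + 0.7152×0.19120 + 0.0722×0.00518 ≈ 0.15168
Lighter = 0.50601, Darker = 0.15168
Ratio = (L_lighter + 0.05) / (L_darker + 0.05)
Ratio = (0.50601 + 0.05) / (0.15168 + 0.05) = 0.55601 / 0.20168 ≈ 2.7569
Ratio ≈ 2.76:1


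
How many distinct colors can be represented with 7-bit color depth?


Colors = 2^bits = 2^7
= 128 colors


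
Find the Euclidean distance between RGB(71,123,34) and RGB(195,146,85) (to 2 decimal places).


d = √[(R₁-R₂)² + (G₁-G₂)² + (B₁-B₂)²]
d = √[(71-195)² + (123-146)² + (34-85)²]
d = √[15376 + 529 + 2601]
d = √18506
d ≈ 136.04


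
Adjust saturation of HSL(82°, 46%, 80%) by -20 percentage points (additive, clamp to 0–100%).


Original S = 46%
Adjustment = -20 percentage points
New S = 46 + (-20) = 26
Clamp to [0, 100] → 26
= HSL(82°, 26%, 80%)


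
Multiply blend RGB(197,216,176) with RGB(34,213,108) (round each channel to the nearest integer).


Multiply: C = A×B/255, rounded to nearest integer
R: 197×34/255 = 6698/255 ≈ 26.267 → 26
G: 216×213/255 = 46008/255 ≈ 180.424 → 180
B: 176×108/255 = 19008/255 ≈ 74.541 → 75
= RGB(26, 180, 75)


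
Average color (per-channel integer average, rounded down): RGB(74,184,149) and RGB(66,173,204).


Midpoint: each channel = ⌊(C₁+C₂)/2⌋
R: ⌊(74+66)/2⌋ = 70
G: ⌊(184+173)/2⌋ = 178
B: ⌊(149+204)/2⌋ = 176
= RGB(70, 178, 176)


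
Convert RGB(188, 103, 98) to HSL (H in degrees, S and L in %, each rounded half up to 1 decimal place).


Normalize: R'=188/255≈0.7373, G'=103/255≈0.4039, B'=98/255≈0.3843
Max=188/255, Min=98/255, Δ=Max-Min=90/255
L = (Max+Min)/2 = (188+98)/510 = 286/510 = 0.56078… → L = 56.1%
L > 0.5 → S = Δ/(2-Max-Min) = 90/(510-188-98) = 90/224 = 0.40178… → S = 40.2%
(the 1/255 factors cancel in S and H, so raw channel differences can be used)
Max is R' → H = 60 × (((G-B)/Δ) mod 6) = 60 × (((103-98)/90) mod 6)
  5/90 = 0.0555…
  H = 60 × 0.0555… = 3.333…° → H = 3.3°
= HSL(3.3°, 40.2%, 56.1%)


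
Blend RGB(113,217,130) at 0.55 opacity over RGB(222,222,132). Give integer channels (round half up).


C = α×F + (1-α)×B, with 1-α = 0.45
R: 0.55×113 + 0.45×222 = 62.15 + 99.90 = 162.05 → 162
G: 0.55×217 + 0.45×222 = 119.35 + 99.90 = 219.25 → 219
B: 0.55×130 + 0.45×132 = 71.50 + 59.40 = 130.90 → 131
= RGB(162, 219, 131)


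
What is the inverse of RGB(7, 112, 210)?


Invert: (255-R, 255-G, 255-B)
R: 255-7 = 248
G: 255-112 = 143
B: 255-210 = 45
= RGB(248, 143, 45)


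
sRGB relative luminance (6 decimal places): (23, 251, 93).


Linearize each channel (sRGB transfer function): c = v/255; c_lin = c/12.92 if c ≤ 0.04045, else ((c+0.055)/1.055)^2.4
  R: 23/255 ≈ 0.090196 > 0.04045 → ((0.090196+0.055)/1.055)^2.4 ≈ 0.008568
  G: 251/255 ≈ 0.984314 > 0.04045 → ((0.984314+0.055)/1.055)^2.4 ≈ 0.964686
  B: 93/255 ≈ 0.364706 > 0.04045 → ((0.364706+0.055)/1.055)^2.4 ≈ 0.109462
R_lin = 0.008568, G_lin = 0.964686, B_lin = 0.109462
L = 0.2126×R + 0.7152×G + 0.0722×B
L = 0.2126×0.008568 + 0.7152×0.964686 + 0.0722×0.109462
L ≈ 0.699668


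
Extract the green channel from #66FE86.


Color: #66FE86
R = 66 = 102
G = FE = 254
B = 86 = 134
Green = 254


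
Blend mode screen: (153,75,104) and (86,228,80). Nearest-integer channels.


Screen: C = 255 - (255-A)×(255-B)/255, rounded to nearest integer
R: 255 - (255-153)×(255-86)/255 = 255 - 17238/255 ≈ 255 - 67.600 = 187.400 → 187
G: 255 - (255-75)×(255-228)/255 = 255 - 4860/255 ≈ 255 - 19.059 = 235.941 → 236
B: 255 - (255-104)×(255-80)/255 = 255 - 26425/255 ≈ 255 - 103.627 = 151.373 → 151
= RGB(187, 236, 151)


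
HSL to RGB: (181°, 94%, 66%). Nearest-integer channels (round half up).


H=181°, S=0.94, L=0.66
C = (1-|2L-1|)×S = (1-|0.32|)×0.94 = 0.6392
H' = H/60 = 181/60 ≈ 3.0167; X = C×(1-|H' mod 2 - 1|) ≈ 0.6285
m = L - C/2 = 0.66 - 0.3196 = 0.3404
Sector ⌊H'⌋ = 3 → (R',G',B') = (0.0, ≈0.6285, 0.6392)
RGB = ((R'+m)×255, (G'+m)×255, (B'+m)×255) = (86.802, 247.0814, 249.798)
Round half up → RGB(87, 247, 250)


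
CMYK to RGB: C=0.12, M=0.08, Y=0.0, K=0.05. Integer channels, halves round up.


R = 255 × (1-C) × (1-K) = 255 × 0.88 × 0.95 = 213.18 → 213
G = 255 × (1-M) × (1-K) = 255 × 0.92 × 0.95 = 222.87 → 223
B = 255 × (1-Y) × (1-K) = 255 × 1.00 × 0.95 = 242.25 → 242
= RGB(213, 223, 242)


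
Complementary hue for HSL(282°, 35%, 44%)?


Complement = opposite side of color wheel = hue + 180°
H' = (282 + 180) mod 360 = 102°
S and L unchanged.
= HSL(102°, 35%, 44%)


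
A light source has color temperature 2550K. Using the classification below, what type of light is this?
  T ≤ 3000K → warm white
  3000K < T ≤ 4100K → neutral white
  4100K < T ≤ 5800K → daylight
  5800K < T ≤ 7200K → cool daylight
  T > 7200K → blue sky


Temperature: 2550K
2550K ≤ 3000K → warm white
Classification: warm white


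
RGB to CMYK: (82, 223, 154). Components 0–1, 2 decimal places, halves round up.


R'=82/255≈0.3216, G'=223/255≈0.8745, B'=154/255≈0.6039
K = 1 - max(R',G',B') = 1 - 223/255 = 32/255 = 0.12549… → 0.13
(1-R'-K)/(1-K) simplifies to (max-R)/max with max = 223:
C = (223-82)/223 = 141/223 = 0.63228… → 0.63
M = (223-223)/223 = 0/223 = 0 → 0.00
Y = (223-154)/223 = 69/223 = 0.30941… → 0.31
= CMYK(0.63, 0.00, 0.31, 0.13)


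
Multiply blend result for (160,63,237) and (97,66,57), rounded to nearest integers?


Multiply: C = A×B/255, rounded to nearest integer
R: 160×97/255 = 15520/255 ≈ 60.863 → 61
G: 63×66/255 = 4158/255 ≈ 16.306 → 16
B: 237×57/255 = 13509/255 ≈ 52.976 → 53
= RGB(61, 16, 53)


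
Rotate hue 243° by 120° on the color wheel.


New hue = (H + rotation) mod 360
New hue = (243 + 120) mod 360
= 363 mod 360
= 3°


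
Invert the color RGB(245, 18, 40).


Invert: (255-R, 255-G, 255-B)
R: 255-245 = 10
G: 255-18 = 237
B: 255-40 = 215
= RGB(10, 237, 215)


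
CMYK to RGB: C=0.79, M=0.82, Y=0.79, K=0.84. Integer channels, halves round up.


R = 255 × (1-C) × (1-K) = 255 × 0.21 × 0.16 = 8.568 → 9
G = 255 × (1-M) × (1-K) = 255 × 0.18 × 0.16 = 7.344 → 7
B = 255 × (1-Y) × (1-K) = 255 × 0.21 × 0.16 = 8.568 → 9
= RGB(9, 7, 9)


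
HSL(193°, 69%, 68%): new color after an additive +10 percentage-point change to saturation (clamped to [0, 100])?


Original S = 69%
Adjustment = +10 percentage points
New S = 69 + (10) = 79
Clamp to [0, 100] → 79
= HSL(193°, 79%, 68%)


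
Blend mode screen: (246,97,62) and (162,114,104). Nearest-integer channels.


Screen: C = 255 - (255-A)×(255-B)/255, rounded to nearest integer
R: 255 - (255-246)×(255-162)/255 = 255 - 837/255 ≈ 255 - 3.282 = 251.718 → 252
G: 255 - (255-97)×(255-114)/255 = 255 - 22278/255 ≈ 255 - 87.365 = 167.635 → 168
B: 255 - (255-62)×(255-104)/255 = 255 - 29143/255 ≈ 255 - 114.286 = 140.714 → 141
= RGB(252, 168, 141)


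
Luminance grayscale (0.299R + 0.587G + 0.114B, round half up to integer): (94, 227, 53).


Gray = 0.299×R + 0.587×G + 0.114×B
Gray = 0.299×94 + 0.587×227 + 0.114×53
Gray = 28.106 + 133.249 + 6.042
Gray = 167.397 → round half up → 167
Gray = 167


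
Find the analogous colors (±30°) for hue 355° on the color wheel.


Base hue: 355°
Left analog: (355 - 30) mod 360 = 325°
Right analog: (355 + 30) mod 360 = 25°
Analogous hues = 325° and 25°


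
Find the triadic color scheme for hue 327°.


Triadic: equally spaced at 120° intervals
H1 = 327°
H2 = (327 + 120) mod 360 = 87°
H3 = (327 + 240) mod 360 = 207°
Triadic = 327°, 87°, 207°


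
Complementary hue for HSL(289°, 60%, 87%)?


Complement = opposite side of color wheel = hue + 180°
H' = (289 + 180) mod 360 = 109°
S and L unchanged.
= HSL(109°, 60%, 87%)


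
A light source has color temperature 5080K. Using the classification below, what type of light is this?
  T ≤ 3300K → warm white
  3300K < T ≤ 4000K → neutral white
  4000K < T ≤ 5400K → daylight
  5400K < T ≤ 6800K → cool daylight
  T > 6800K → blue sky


Temperature: 5080K
4000K < 5080K ≤ 5400K → daylight
Classification: daylight


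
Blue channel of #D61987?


Color: #D61987
R = D6 = 214
G = 19 = 25
B = 87 = 135
Blue = 135


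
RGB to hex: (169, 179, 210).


R = 169 → A9 (hex)
G = 179 → B3 (hex)
B = 210 → D2 (hex)
Hex = #A9B3D2


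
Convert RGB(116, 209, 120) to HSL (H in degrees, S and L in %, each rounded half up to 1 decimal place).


Normalize: R'=116/255≈0.4549, G'=209/255≈0.8196, B'=120/255≈0.4706
Max=209/255, Min=116/255, Δ=Max-Min=93/255
L = (Max+Min)/2 = (209+116)/510 = 325/510 = 0.63725… → L = 63.7%
L > 0.5 → S = Δ/(2-Max-Min) = 93/(510-209-116) = 93/185 = 0.50270… → S = 50.3%
(the 1/255 factors cancel in S and H, so raw channel differences can be used)
Max is G' → H = 60 × ((B-R)/Δ + 2) = 60 × ((120-116)/93 + 2)
  4/93 + 2 = 0.0430… + 2 = 2.0430…
  H = 60 × 2.0430… = 122.580…° → H = 122.6°
= HSL(122.6°, 50.3%, 63.7%)


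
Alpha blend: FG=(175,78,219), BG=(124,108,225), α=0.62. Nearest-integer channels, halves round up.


C = α×F + (1-α)×B, with 1-α = 0.38
R: 0.62×175 + 0.38×124 = 108.50 + 47.12 = 155.62 → 156
G: 0.62×78 + 0.38×108 = 48.36 + 41.04 = 89.40 → 89
B: 0.62×219 + 0.38×225 = 135.78 + 85.50 = 221.28 → 221
= RGB(156, 89, 221)


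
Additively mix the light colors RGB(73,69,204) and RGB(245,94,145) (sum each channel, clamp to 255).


Additive: each channel = min(255, C₁+C₂)
R: 73+245 = 318 → 255
G: 69+94 = 163 → 163
B: 204+145 = 349 → 255
= RGB(255, 163, 255)


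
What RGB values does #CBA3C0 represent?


CB → 203 (R)
A3 → 163 (G)
C0 → 192 (B)
= RGB(203, 163, 192)


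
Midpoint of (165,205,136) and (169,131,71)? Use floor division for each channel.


Midpoint: each channel = ⌊(C₁+C₂)/2⌋
R: ⌊(165+169)/2⌋ = 167
G: ⌊(205+131)/2⌋ = 168
B: ⌊(136+71)/2⌋ = 103
= RGB(167, 168, 103)


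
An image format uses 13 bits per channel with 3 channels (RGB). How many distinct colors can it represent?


Total bits = 13 bits/channel × 3 channels = 39 bits
Distinct colors = 2^39
= 549,755,813,888 colors


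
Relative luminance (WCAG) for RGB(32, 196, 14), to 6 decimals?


Linearize each channel (sRGB transfer function): c = v/255; c_lin = c/12.92 if c ≤ 0.04045, else ((c+0.055)/1.055)^2.4
  R: 32/255 ≈ 0.125490 > 0.04045 → ((0.125490+0.055)/1.055)^2.4 ≈ 0.014444
  G: 196/255 ≈ 0.768627 > 0.04045 → ((0.768627+0.055)/1.055)^2.4 ≈ 0.552011
  B: 14/255 ≈ 0.054902 > 0.04045 → ((0.054902+0.055)/1.055)^2.4 ≈ 0.004391
R_lin = 0.014444, G_lin = 0.552011, B_lin = 0.004391
L = 0.2126×R + 0.7152×G + 0.0722×B
L = 0.2126×0.014444 + 0.7152×0.552011 + 0.0722×0.004391
L ≈ 0.398186


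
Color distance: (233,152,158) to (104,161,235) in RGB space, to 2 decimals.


d = √[(R₁-R₂)² + (G₁-G₂)² + (B₁-B₂)²]
d = √[(233-104)² + (152-161)² + (158-235)²]
d = √[16641 + 81 + 5929]
d = √22651
d ≈ 150.50


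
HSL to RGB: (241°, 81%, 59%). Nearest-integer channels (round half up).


H=241°, S=0.81, L=0.59
C = (1-|2L-1|)×S = (1-|0.18|)×0.81 = 0.6642
H' = H/60 = 241/60 ≈ 4.0167; X = C×(1-|H' mod 2 - 1|) = 0.01107
m = L - C/2 = 0.59 - 0.3321 = 0.2579
Sector ⌊H'⌋ = 4 → (R',G',B') = (0.01107, 0.0, 0.6642)
RGB = ((R'+m)×255, (G'+m)×255, (B'+m)×255) = (68.58735, 65.7645, 235.1355)
Round half up → RGB(69, 66, 235)


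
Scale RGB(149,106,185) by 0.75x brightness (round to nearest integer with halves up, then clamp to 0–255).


Multiply each channel by 0.75, round half up, clamp to [0, 255]
R: 149×0.75 = 111.75 → round → 112
G: 106×0.75 = 79.5 → round → 80
B: 185×0.75 = 138.75 → round → 139
= RGB(112, 80, 139)


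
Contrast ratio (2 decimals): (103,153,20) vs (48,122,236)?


Linearize each sRGB channel c=v/255: c/12.92 if c ≤ 0.04045 else ((c+0.055)/1.055)^2.4
L = 0.2126×R_lin + 0.7152×G_lin + 0.0722×B_lin
Color 1 (103,153,20):
  R=103: 103/255≈0.4039 > 0.04045 → ((0.4039+0.055)/1.055)^2.4 ≈ 0.13563
  G=153: 153/255≈0.6000 > 0.04045 → ((0.6000+0.055)/1.055)^2.4 ≈ 0.31855
  B=20: 20/255≈0.0784 > 0.04045 → ((0.0784+0.055)/1.055)^2.4 ≈ 0.00700
  L1 = 0.2126×0.13563 + 0.7152×0.31855 + 0.0722×0.00700 ≈ 0.25717
Color 2 (48,122,236):
  R=48: 48/255≈0.1882 > 0.04045 → ((0.1882+0.055)/1.055)^2.4 ≈ 0.02956
  G=122: 122/255≈0.4784 > 0.04045 → ((0.4784+0.055)/1.055)^2.4 ≈ 0.19462
  B=236: 236/255≈0.9255 > 0.04045 → ((0.9255+0.055)/1.055)^2.4 ≈ 0.83880
  L2 = 0.2126×0.02956 + 0.7152×0.19462 + 0.0722×0.83880 ≈ 0.20604
Lighter = 0.25717, Darker = 0.20604
Ratio = (L_lighter + 0.05) / (L_darker + 0.05)
Ratio = (0.25717 + 0.05) / (0.20604 + 0.05) = 0.30717 / 0.25604 ≈ 1.1997
Ratio ≈ 1.20:1


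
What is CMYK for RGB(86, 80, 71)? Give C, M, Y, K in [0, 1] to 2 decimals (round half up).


R'=86/255≈0.3373, G'=80/255≈0.3137, B'=71/255≈0.2784
K = 1 - max(R',G',B') = 1 - 86/255 = 169/255 = 0.66274… → 0.66
(1-R'-K)/(1-K) simplifies to (max-R)/max with max = 86:
C = (86-86)/86 = 0/86 = 0 → 0.00
M = (86-80)/86 = 6/86 = 0.06976… → 0.07
Y = (86-71)/86 = 15/86 = 0.17441… → 0.17
= CMYK(0.00, 0.07, 0.17, 0.66)


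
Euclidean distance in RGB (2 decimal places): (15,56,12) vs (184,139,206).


d = √[(R₁-R₂)² + (G₁-G₂)² + (B₁-B₂)²]
d = √[(15-184)² + (56-139)² + (12-206)²]
d = √[28561 + 6889 + 37636]
d = √73086
d ≈ 270.34


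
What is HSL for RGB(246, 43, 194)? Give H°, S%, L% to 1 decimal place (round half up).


Normalize: R'=246/255≈0.9647, G'=43/255≈0.1686, B'=194/255≈0.7608
Max=246/255, Min=43/255, Δ=Max-Min=203/255
L = (Max+Min)/2 = (246+43)/510 = 289/510 = 0.56666… → L = 56.7%
L > 0.5 → S = Δ/(2-Max-Min) = 203/(510-246-43) = 203/221 = 0.91855… → S = 91.9%
(the 1/255 factors cancel in S and H, so raw channel differences can be used)
Max is R' → H = 60 × (((G-B)/Δ) mod 6) = 60 × (((43-194)/203) mod 6)
  (-151)/203 = -0.7438…; negative, so add 6 → 5.2561…
  H = 60 × 5.2561… = 315.369…° → H = 315.4°
= HSL(315.4°, 91.9%, 56.7%)


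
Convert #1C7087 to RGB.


1C → 28 (R)
70 → 112 (G)
87 → 135 (B)
= RGB(28, 112, 135)


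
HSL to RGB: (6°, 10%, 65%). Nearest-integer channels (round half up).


H=6°, S=0.10, L=0.65
C = (1-|2L-1|)×S = (1-|0.30|)×0.10 = 0.07
H' = H/60 = 6/60 ≈ 0.1000; X = C×(1-|H' mod 2 - 1|) = 0.007
m = L - C/2 = 0.65 - 0.035 = 0.615
Sector ⌊H'⌋ = 0 → (R',G',B') = (0.07, 0.007, 0.0)
RGB = ((R'+m)×255, (G'+m)×255, (B'+m)×255) = (174.675, 158.61, 156.825)
Round half up → RGB(175, 159, 157)


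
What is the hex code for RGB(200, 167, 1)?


R = 200 → C8 (hex)
G = 167 → A7 (hex)
B = 1 → 01 (hex)
Hex = #C8A701


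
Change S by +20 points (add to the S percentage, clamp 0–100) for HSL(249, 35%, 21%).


Original S = 35%
Adjustment = +20 percentage points
New S = 35 + (20) = 55
Clamp to [0, 100] → 55
= HSL(249°, 55%, 21%)


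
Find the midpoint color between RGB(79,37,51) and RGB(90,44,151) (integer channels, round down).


Midpoint: each channel = ⌊(C₁+C₂)/2⌋
R: ⌊(79+90)/2⌋ = 84
G: ⌊(37+44)/2⌋ = 40
B: ⌊(51+151)/2⌋ = 101
= RGB(84, 40, 101)


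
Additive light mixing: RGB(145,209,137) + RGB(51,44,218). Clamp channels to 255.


Additive: each channel = min(255, C₁+C₂)
R: 145+51 = 196 → 196
G: 209+44 = 253 → 253
B: 137+218 = 355 → 255
= RGB(196, 253, 255)


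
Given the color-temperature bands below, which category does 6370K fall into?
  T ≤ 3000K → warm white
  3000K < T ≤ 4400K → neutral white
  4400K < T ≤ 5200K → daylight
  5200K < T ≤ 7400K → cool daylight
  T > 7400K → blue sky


Temperature: 6370K
5200K < 6370K ≤ 7400K → cool daylight
Classification: cool daylight


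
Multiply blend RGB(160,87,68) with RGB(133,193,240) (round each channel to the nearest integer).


Multiply: C = A×B/255, rounded to nearest integer
R: 160×133/255 = 21280/255 ≈ 83.451 → 83
G: 87×193/255 = 16791/255 ≈ 65.847 → 66
B: 68×240/255 = 16320/255 ≈ 64.000 → 64
= RGB(83, 66, 64)


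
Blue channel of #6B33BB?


Color: #6B33BB
R = 6B = 107
G = 33 = 51
B = BB = 187
Blue = 187


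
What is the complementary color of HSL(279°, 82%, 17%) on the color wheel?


Complement = opposite side of color wheel = hue + 180°
H' = (279 + 180) mod 360 = 99°
S and L unchanged.
= HSL(99°, 82%, 17%)


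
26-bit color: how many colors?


Colors = 2^bits = 2^26
= 67,108,864 colors


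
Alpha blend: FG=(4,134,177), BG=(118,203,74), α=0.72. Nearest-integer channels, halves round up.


C = α×F + (1-α)×B, with 1-α = 0.28
R: 0.72×4 + 0.28×118 = 2.88 + 33.04 = 35.92 → 36
G: 0.72×134 + 0.28×203 = 96.48 + 56.84 = 153.32 → 153
B: 0.72×177 + 0.28×74 = 127.44 + 20.72 = 148.16 → 148
= RGB(36, 153, 148)


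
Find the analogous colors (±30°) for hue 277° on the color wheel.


Base hue: 277°
Left analog: (277 - 30) mod 360 = 247°
Right analog: (277 + 30) mod 360 = 307°
Analogous hues = 247° and 307°


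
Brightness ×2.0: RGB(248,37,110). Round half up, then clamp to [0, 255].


Multiply each channel by 2.0, round half up, clamp to [0, 255]
R: 248×2.0 = 496 → clamp → 255
G: 37×2.0 = 74
B: 110×2.0 = 220
= RGB(255, 74, 220)


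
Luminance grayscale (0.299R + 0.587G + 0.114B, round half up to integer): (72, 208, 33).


Gray = 0.299×R + 0.587×G + 0.114×B
Gray = 0.299×72 + 0.587×208 + 0.114×33
Gray = 21.528 + 122.096 + 3.762
Gray = 147.386 → round half up → 147
Gray = 147


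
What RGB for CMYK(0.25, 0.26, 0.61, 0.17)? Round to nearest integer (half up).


R = 255 × (1-C) × (1-K) = 255 × 0.75 × 0.83 = 158.7375 → 159
G = 255 × (1-M) × (1-K) = 255 × 0.74 × 0.83 = 156.621 → 157
B = 255 × (1-Y) × (1-K) = 255 × 0.39 × 0.83 = 82.5435 → 83
= RGB(159, 157, 83)


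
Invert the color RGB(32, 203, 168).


Invert: (255-R, 255-G, 255-B)
R: 255-32 = 223
G: 255-203 = 52
B: 255-168 = 87
= RGB(223, 52, 87)


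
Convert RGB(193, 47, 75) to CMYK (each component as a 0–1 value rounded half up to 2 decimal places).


R'=193/255≈0.7569, G'=47/255≈0.1843, B'=75/255≈0.2941
K = 1 - max(R',G',B') = 1 - 193/255 = 62/255 = 0.24313… → 0.24
(1-R'-K)/(1-K) simplifies to (max-R)/max with max = 193:
C = (193-193)/193 = 0/193 = 0 → 0.00
M = (193-47)/193 = 146/193 = 0.75647… → 0.76
Y = (193-75)/193 = 118/193 = 0.61139… → 0.61
= CMYK(0.00, 0.76, 0.61, 0.24)


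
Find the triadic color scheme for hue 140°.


Triadic: equally spaced at 120° intervals
H1 = 140°
H2 = (140 + 120) mod 360 = 260°
H3 = (140 + 240) mod 360 = 20°
Triadic = 140°, 260°, 20°


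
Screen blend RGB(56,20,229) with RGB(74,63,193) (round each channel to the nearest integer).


Screen: C = 255 - (255-A)×(255-B)/255, rounded to nearest integer
R: 255 - (255-56)×(255-74)/255 = 255 - 36019/255 ≈ 255 - 141.251 = 113.749 → 114
G: 255 - (255-20)×(255-63)/255 = 255 - 45120/255 ≈ 255 - 176.941 = 78.059 → 78
B: 255 - (255-229)×(255-193)/255 = 255 - 1612/255 ≈ 255 - 6.322 = 248.678 → 249
= RGB(114, 78, 249)


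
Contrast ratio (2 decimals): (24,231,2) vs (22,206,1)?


Linearize each sRGB channel c=v/255: c/12.92 if c ≤ 0.04045 else ((c+0.055)/1.055)^2.4
L = 0.2126×R_lin + 0.7152×G_lin + 0.0722×B_lin
Color 1 (24,231,2):
  R=24: 24/255≈0.0941 > 0.04045 → ((0.0941+0.055)/1.055)^2.4 ≈ 0.00913
  G=231: 231/255≈0.9059 > 0.04045 → ((0.9059+0.055)/1.055)^2.4 ≈ 0.79910
  B=2: 2/255≈0.0078 ≤ 0.04045 → 0.0078/12.92 ≈ 0.00061
  L1 = 0.2126×0.00913 + 0.7152×0.79910 + 0.0722×0.00061 ≈ 0.57350
Color 2 (22,206,1):
  R=22: 22/255≈0.0863 > 0.04045 → ((0.0863+0.055)/1.055)^2.4 ≈ 0.00802
  G=206: 206/255≈0.8078 > 0.04045 → ((0.8078+0.055)/1.055)^2.4 ≈ 0.61721
  B=1: 1/255≈0.0039 ≤ 0.04045 → 0.0039/12.92 ≈ 0.00030
  L2 = 0.2126×0.00802 + 0.7152×0.61721 + 0.0722×0.00030 ≈ 0.44315
Lighter = 0.57350, Darker = 0.44315
Ratio = (L_lighter + 0.05) / (L_darker + 0.05)
Ratio = (0.57350 + 0.05) / (0.44315 + 0.05) = 0.62350 / 0.49315 ≈ 1.2643
Ratio ≈ 1.26:1


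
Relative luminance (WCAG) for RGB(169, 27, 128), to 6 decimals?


Linearize each channel (sRGB transfer function): c = v/255; c_lin = c/12.92 if c ≤ 0.04045, else ((c+0.055)/1.055)^2.4
  R: 169/255 ≈ 0.662745 > 0.04045 → ((0.662745+0.055)/1.055)^2.4 ≈ 0.396755
  G: 27/255 ≈ 0.105882 > 0.04045 → ((0.105882+0.055)/1.055)^2.4 ≈ 0.010960
  B: 128/255 ≈ 0.501961 > 0.04045 → ((0.501961+0.055)/1.055)^2.4 ≈ 0.215861
R_lin = 0.396755, G_lin = 0.010960, B_lin = 0.215861
L = 0.2126×R + 0.7152×G + 0.0722×B
L = 0.2126×0.396755 + 0.7152×0.010960 + 0.0722×0.215861
L ≈ 0.107774


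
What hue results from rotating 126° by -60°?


New hue = (H + rotation) mod 360
New hue = (126 -60) mod 360
= 66 mod 360
= 66°


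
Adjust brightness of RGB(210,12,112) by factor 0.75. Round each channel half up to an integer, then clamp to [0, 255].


Multiply each channel by 0.75, round half up, clamp to [0, 255]
R: 210×0.75 = 157.5 → round → 158
G: 12×0.75 = 9
B: 112×0.75 = 84
= RGB(158, 9, 84)


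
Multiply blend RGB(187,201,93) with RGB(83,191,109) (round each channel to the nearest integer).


Multiply: C = A×B/255, rounded to nearest integer
R: 187×83/255 = 15521/255 ≈ 60.867 → 61
G: 201×191/255 = 38391/255 ≈ 150.553 → 151
B: 93×109/255 = 10137/255 ≈ 39.753 → 40
= RGB(61, 151, 40)


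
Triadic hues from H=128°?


Triadic: equally spaced at 120° intervals
H1 = 128°
H2 = (128 + 120) mod 360 = 248°
H3 = (128 + 240) mod 360 = 8°
Triadic = 128°, 248°, 8°


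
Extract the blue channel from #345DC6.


Color: #345DC6
R = 34 = 52
G = 5D = 93
B = C6 = 198
Blue = 198


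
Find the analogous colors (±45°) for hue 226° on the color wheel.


Base hue: 226°
Left analog: (226 - 45) mod 360 = 181°
Right analog: (226 + 45) mod 360 = 271°
Analogous hues = 181° and 271°


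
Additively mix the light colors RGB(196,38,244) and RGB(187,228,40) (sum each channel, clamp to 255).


Additive: each channel = min(255, C₁+C₂)
R: 196+187 = 383 → 255
G: 38+228 = 266 → 255
B: 244+40 = 284 → 255
= RGB(255, 255, 255)


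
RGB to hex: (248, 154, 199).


R = 248 → F8 (hex)
G = 154 → 9A (hex)
B = 199 → C7 (hex)
Hex = #F89AC7


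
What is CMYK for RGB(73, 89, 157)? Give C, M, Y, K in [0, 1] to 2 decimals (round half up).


R'=73/255≈0.2863, G'=89/255≈0.3490, B'=157/255≈0.6157
K = 1 - max(R',G',B') = 1 - 157/255 = 98/255 = 0.38431… → 0.38
(1-R'-K)/(1-K) simplifies to (max-R)/max with max = 157:
C = (157-73)/157 = 84/157 = 0.53503… → 0.54
M = (157-89)/157 = 68/157 = 0.43312… → 0.43
Y = (157-157)/157 = 0/157 = 0 → 0.00
= CMYK(0.54, 0.43, 0.00, 0.38)


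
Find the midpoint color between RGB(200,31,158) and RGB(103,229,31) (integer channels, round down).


Midpoint: each channel = ⌊(C₁+C₂)/2⌋
R: ⌊(200+103)/2⌋ = 151
G: ⌊(31+229)/2⌋ = 130
B: ⌊(158+31)/2⌋ = 94
= RGB(151, 130, 94)


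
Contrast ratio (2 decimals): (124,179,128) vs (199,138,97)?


Linearize each sRGB channel c=v/255: c/12.92 if c ≤ 0.04045 else ((c+0.055)/1.055)^2.4
L = 0.2126×R_lin + 0.7152×G_lin + 0.0722×B_lin
Color 1 (124,179,128):
  R=124: 124/255≈0.4863 > 0.04045 → ((0.4863+0.055)/1.055)^2.4 ≈ 0.20156
  G=179: 179/255≈0.7020 > 0.04045 → ((0.7020+0.055)/1.055)^2.4 ≈ 0.45079
  B=128: 128/255≈0.5020 > 0.04045 → ((0.5020+0.055)/1.055)^2.4 ≈ 0.21586
  L1 = 0.2126×0.20156 + 0.7152×0.45079 + 0.0722×0.21586 ≈ 0.38084
Color 2 (199,138,97):
  R=199: 199/255≈0.7804 > 0.04045 → ((0.7804+0.055)/1.055)^2.4 ≈ 0.57112
  G=138: 138/255≈0.5412 > 0.04045 → ((0.5412+0.055)/1.055)^2.4 ≈ 0.25415
  B=97: 97/255≈0.3804 > 0.04045 → ((0.3804+0.055)/1.055)^2.4 ≈ 0.11954
  L2 = 0.2126×0.57112 + 0.7152×0.25415 + 0.0722×0.11954 ≈ 0.31182
Lighter = 0.38084, Darker = 0.31182
Ratio = (L_lighter + 0.05) / (L_darker + 0.05)
Ratio = (0.38084 + 0.05) / (0.31182 + 0.05) = 0.43084 / 0.36182 ≈ 1.1907
Ratio ≈ 1.19:1


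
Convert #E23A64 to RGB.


E2 → 226 (R)
3A → 58 (G)
64 → 100 (B)
= RGB(226, 58, 100)


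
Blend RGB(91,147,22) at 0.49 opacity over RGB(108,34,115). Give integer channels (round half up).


C = α×F + (1-α)×B, with 1-α = 0.51
R: 0.49×91 + 0.51×108 = 44.59 + 55.08 = 99.67 → 100
G: 0.49×147 + 0.51×34 = 72.03 + 17.34 = 89.37 → 89
B: 0.49×22 + 0.51×115 = 10.78 + 58.65 = 69.43 → 69
= RGB(100, 89, 69)


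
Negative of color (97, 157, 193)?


Invert: (255-R, 255-G, 255-B)
R: 255-97 = 158
G: 255-157 = 98
B: 255-193 = 62
= RGB(158, 98, 62)


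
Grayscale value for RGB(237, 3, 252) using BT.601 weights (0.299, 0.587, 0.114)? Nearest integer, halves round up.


Gray = 0.299×R + 0.587×G + 0.114×B
Gray = 0.299×237 + 0.587×3 + 0.114×252
Gray = 70.863 + 1.761 + 28.728
Gray = 101.352 → round half up → 101
Gray = 101


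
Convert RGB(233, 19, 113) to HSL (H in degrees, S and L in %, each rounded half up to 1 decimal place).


Normalize: R'=233/255≈0.9137, G'=19/255≈0.0745, B'=113/255≈0.4431
Max=233/255, Min=19/255, Δ=Max-Min=214/255
L = (Max+Min)/2 = (233+19)/510 = 252/510 = 0.49411… → L = 49.4%
L ≤ 0.5 → S = Δ/(Max+Min) = 214/(233+19) = 214/252 = 0.84920… → S = 84.9%
(the 1/255 factors cancel in S and H, so raw channel differences can be used)
Max is R' → H = 60 × (((G-B)/Δ) mod 6) = 60 × (((19-113)/214) mod 6)
  (-94)/214 = -0.4392…; negative, so add 6 → 5.5607…
  H = 60 × 5.5607… = 333.644…° → H = 333.6°
= HSL(333.6°, 84.9%, 49.4%)


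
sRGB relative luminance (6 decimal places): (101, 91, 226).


Linearize each channel (sRGB transfer function): c = v/255; c_lin = c/12.92 if c ≤ 0.04045, else ((c+0.055)/1.055)^2.4
  R: 101/255 ≈ 0.396078 > 0.04045 → ((0.396078+0.055)/1.055)^2.4 ≈ 0.130136
  G: 91/255 ≈ 0.356863 > 0.04045 → ((0.356863+0.055)/1.055)^2.4 ≈ 0.104616
  B: 226/255 ≈ 0.886275 > 0.04045 → ((0.886275+0.055)/1.055)^2.4 ≈ 0.760525
R_lin = 0.130136, G_lin = 0.104616, B_lin = 0.760525
L = 0.2126×R + 0.7152×G + 0.0722×B
L = 0.2126×0.130136 + 0.7152×0.104616 + 0.0722×0.760525
L ≈ 0.157399


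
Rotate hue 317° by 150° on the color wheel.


New hue = (H + rotation) mod 360
New hue = (317 + 150) mod 360
= 467 mod 360
= 107°


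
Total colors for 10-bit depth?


Colors = 2^bits = 2^10
= 1,024 colors


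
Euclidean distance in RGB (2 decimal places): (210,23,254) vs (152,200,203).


d = √[(R₁-R₂)² + (G₁-G₂)² + (B₁-B₂)²]
d = √[(210-152)² + (23-200)² + (254-203)²]
d = √[3364 + 31329 + 2601]
d = √37294
d ≈ 193.12


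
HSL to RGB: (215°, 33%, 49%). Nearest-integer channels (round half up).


H=215°, S=0.33, L=0.49
C = (1-|2L-1|)×S = (1-|-0.02|)×0.33 = 0.3234
H' = H/60 = 215/60 ≈ 3.5833; X = C×(1-|H' mod 2 - 1|) = 0.13475
m = L - C/2 = 0.49 - 0.1617 = 0.3283
Sector ⌊H'⌋ = 3 → (R',G',B') = (0.0, 0.13475, 0.3234)
RGB = ((R'+m)×255, (G'+m)×255, (B'+m)×255) = (83.7165, 118.07775, 166.1835)
Round half up → RGB(84, 118, 166)


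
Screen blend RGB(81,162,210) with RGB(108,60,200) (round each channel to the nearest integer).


Screen: C = 255 - (255-A)×(255-B)/255, rounded to nearest integer
R: 255 - (255-81)×(255-108)/255 = 255 - 25578/255 ≈ 255 - 100.306 = 154.694 → 155
G: 255 - (255-162)×(255-60)/255 = 255 - 18135/255 ≈ 255 - 71.118 = 183.882 → 184
B: 255 - (255-210)×(255-200)/255 = 255 - 2475/255 ≈ 255 - 9.706 = 245.294 → 245
= RGB(155, 184, 245)


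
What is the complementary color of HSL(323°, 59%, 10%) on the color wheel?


Complement = opposite side of color wheel = hue + 180°
H' = (323 + 180) mod 360 = 143°
S and L unchanged.
= HSL(143°, 59%, 10%)


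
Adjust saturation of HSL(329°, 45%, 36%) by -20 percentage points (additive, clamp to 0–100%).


Original S = 45%
Adjustment = -20 percentage points
New S = 45 + (-20) = 25
Clamp to [0, 100] → 25
= HSL(329°, 25%, 36%)


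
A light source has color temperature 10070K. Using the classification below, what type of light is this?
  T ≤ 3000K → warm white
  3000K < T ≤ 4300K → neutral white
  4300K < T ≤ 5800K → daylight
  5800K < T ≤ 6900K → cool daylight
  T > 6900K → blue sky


Temperature: 10070K
10070K > 6900K → blue sky
Classification: blue sky


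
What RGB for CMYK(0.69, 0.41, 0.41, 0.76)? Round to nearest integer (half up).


R = 255 × (1-C) × (1-K) = 255 × 0.31 × 0.24 = 18.972 → 19
G = 255 × (1-M) × (1-K) = 255 × 0.59 × 0.24 = 36.108 → 36
B = 255 × (1-Y) × (1-K) = 255 × 0.59 × 0.24 = 36.108 → 36
= RGB(19, 36, 36)


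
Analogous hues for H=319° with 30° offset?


Base hue: 319°
Left analog: (319 - 30) mod 360 = 289°
Right analog: (319 + 30) mod 360 = 349°
Analogous hues = 289° and 349°


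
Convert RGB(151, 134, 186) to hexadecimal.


R = 151 → 97 (hex)
G = 134 → 86 (hex)
B = 186 → BA (hex)
Hex = #9786BA


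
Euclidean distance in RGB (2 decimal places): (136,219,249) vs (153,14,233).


d = √[(R₁-R₂)² + (G₁-G₂)² + (B₁-B₂)²]
d = √[(136-153)² + (219-14)² + (249-233)²]
d = √[289 + 42025 + 256]
d = √42570
d ≈ 206.32


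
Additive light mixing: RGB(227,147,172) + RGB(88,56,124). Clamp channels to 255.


Additive: each channel = min(255, C₁+C₂)
R: 227+88 = 315 → 255
G: 147+56 = 203 → 203
B: 172+124 = 296 → 255
= RGB(255, 203, 255)


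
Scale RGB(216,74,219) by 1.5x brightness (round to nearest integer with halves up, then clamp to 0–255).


Multiply each channel by 1.5, round half up, clamp to [0, 255]
R: 216×1.5 = 324 → clamp → 255
G: 74×1.5 = 111
B: 219×1.5 = 328.5 → round → 329 → clamp → 255
= RGB(255, 111, 255)


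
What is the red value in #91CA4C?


Color: #91CA4C
R = 91 = 145
G = CA = 202
B = 4C = 76
Red = 145


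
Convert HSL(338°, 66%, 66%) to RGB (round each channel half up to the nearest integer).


H=338°, S=0.66, L=0.66
C = (1-|2L-1|)×S = (1-|0.32|)×0.66 = 0.4488
H' = H/60 = 338/60 ≈ 5.6333; X = C×(1-|H' mod 2 - 1|) = 0.16456
m = L - C/2 = 0.66 - 0.2244 = 0.4356
Sector ⌊H'⌋ = 5 → (R',G',B') = (0.4488, 0.0, 0.16456)
RGB = ((R'+m)×255, (G'+m)×255, (B'+m)×255) = (225.522, 111.078, 153.0408)
Round half up → RGB(226, 111, 153)


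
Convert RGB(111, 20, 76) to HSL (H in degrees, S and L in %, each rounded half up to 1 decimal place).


Normalize: R'=111/255≈0.4353, G'=20/255≈0.0784, B'=76/255≈0.2980
Max=111/255, Min=20/255, Δ=Max-Min=91/255
L = (Max+Min)/2 = (111+20)/510 = 131/510 = 0.25686… → L = 25.7%
L ≤ 0.5 → S = Δ/(Max+Min) = 91/(111+20) = 91/131 = 0.69465… → S = 69.5%
(the 1/255 factors cancel in S and H, so raw channel differences can be used)
Max is R' → H = 60 × (((G-B)/Δ) mod 6) = 60 × (((20-76)/91) mod 6)
  (-56)/91 = -0.6153…; negative, so add 6 → 5.3846…
  H = 60 × 5.3846… = 323.076…° → H = 323.1°
= HSL(323.1°, 69.5%, 25.7%)


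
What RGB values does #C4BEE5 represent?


C4 → 196 (R)
BE → 190 (G)
E5 → 229 (B)
= RGB(196, 190, 229)


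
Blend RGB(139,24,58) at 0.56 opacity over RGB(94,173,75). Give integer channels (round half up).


C = α×F + (1-α)×B, with 1-α = 0.44
R: 0.56×139 + 0.44×94 = 77.84 + 41.36 = 119.20 → 119
G: 0.56×24 + 0.44×173 = 13.44 + 76.12 = 89.56 → 90
B: 0.56×58 + 0.44×75 = 32.48 + 33.00 = 65.48 → 65
= RGB(119, 90, 65)


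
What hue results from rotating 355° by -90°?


New hue = (H + rotation) mod 360
New hue = (355 -90) mod 360
= 265 mod 360
= 265°


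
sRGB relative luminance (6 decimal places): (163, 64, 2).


Linearize each channel (sRGB transfer function): c = v/255; c_lin = c/12.92 if c ≤ 0.04045, else ((c+0.055)/1.055)^2.4
  R: 163/255 ≈ 0.639216 > 0.04045 → ((0.639216+0.055)/1.055)^2.4 ≈ 0.366253
  G: 64/255 ≈ 0.250980 > 0.04045 → ((0.250980+0.055)/1.055)^2.4 ≈ 0.051269
  B: 2/255 ≈ 0.007843 ≤ 0.04045 → 0.007843/12.92 ≈ 0.000607
R_lin = 0.366253, G_lin = 0.051269, B_lin = 0.000607
L = 0.2126×R + 0.7152×G + 0.0722×B
L = 0.2126×0.366253 + 0.7152×0.051269 + 0.0722×0.000607
L ≈ 0.114577


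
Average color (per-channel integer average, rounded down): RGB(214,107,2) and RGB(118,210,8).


Midpoint: each channel = ⌊(C₁+C₂)/2⌋
R: ⌊(214+118)/2⌋ = 166
G: ⌊(107+210)/2⌋ = 158
B: ⌊(2+8)/2⌋ = 5
= RGB(166, 158, 5)


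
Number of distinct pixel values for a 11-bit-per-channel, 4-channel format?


Total bits = 11 bits/channel × 4 channels = 44 bits
Distinct pixel values = 2^44
= 17,592,186,044,416 pixel values


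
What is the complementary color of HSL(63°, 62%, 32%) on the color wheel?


Complement = opposite side of color wheel = hue + 180°
H' = (63 + 180) mod 360 = 243°
S and L unchanged.
= HSL(243°, 62%, 32%)


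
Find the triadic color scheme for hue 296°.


Triadic: equally spaced at 120° intervals
H1 = 296°
H2 = (296 + 120) mod 360 = 56°
H3 = (296 + 240) mod 360 = 176°
Triadic = 296°, 56°, 176°


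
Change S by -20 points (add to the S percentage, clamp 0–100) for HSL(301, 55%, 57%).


Original S = 55%
Adjustment = -20 percentage points
New S = 55 + (-20) = 35
Clamp to [0, 100] → 35
= HSL(301°, 35%, 57%)


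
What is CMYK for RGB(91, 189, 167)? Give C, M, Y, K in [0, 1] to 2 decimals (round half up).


R'=91/255≈0.3569, G'=189/255≈0.7412, B'=167/255≈0.6549
K = 1 - max(R',G',B') = 1 - 189/255 = 66/255 = 0.25882… → 0.26
(1-R'-K)/(1-K) simplifies to (max-R)/max with max = 189:
C = (189-91)/189 = 98/189 = 0.51851… → 0.52
M = (189-189)/189 = 0/189 = 0 → 0.00
Y = (189-167)/189 = 22/189 = 0.11640… → 0.12
= CMYK(0.52, 0.00, 0.12, 0.26)


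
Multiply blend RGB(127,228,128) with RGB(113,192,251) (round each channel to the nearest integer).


Multiply: C = A×B/255, rounded to nearest integer
R: 127×113/255 = 14351/255 ≈ 56.278 → 56
G: 228×192/255 = 43776/255 ≈ 171.671 → 172
B: 128×251/255 = 32128/255 ≈ 125.992 → 126
= RGB(56, 172, 126)
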